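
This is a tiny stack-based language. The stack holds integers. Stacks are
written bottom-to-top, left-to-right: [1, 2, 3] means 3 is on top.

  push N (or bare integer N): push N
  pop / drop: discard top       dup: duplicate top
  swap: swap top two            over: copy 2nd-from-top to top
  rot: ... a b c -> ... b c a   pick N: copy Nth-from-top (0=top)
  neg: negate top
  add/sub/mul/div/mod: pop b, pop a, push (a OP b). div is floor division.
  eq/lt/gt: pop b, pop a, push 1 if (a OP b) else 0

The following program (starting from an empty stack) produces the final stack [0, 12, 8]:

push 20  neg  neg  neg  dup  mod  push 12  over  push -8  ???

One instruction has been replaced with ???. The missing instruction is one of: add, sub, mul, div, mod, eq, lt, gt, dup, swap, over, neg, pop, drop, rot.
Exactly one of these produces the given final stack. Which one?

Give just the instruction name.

Answer: sub

Derivation:
Stack before ???: [0, 12, 0, -8]
Stack after ???:  [0, 12, 8]
The instruction that transforms [0, 12, 0, -8] -> [0, 12, 8] is: sub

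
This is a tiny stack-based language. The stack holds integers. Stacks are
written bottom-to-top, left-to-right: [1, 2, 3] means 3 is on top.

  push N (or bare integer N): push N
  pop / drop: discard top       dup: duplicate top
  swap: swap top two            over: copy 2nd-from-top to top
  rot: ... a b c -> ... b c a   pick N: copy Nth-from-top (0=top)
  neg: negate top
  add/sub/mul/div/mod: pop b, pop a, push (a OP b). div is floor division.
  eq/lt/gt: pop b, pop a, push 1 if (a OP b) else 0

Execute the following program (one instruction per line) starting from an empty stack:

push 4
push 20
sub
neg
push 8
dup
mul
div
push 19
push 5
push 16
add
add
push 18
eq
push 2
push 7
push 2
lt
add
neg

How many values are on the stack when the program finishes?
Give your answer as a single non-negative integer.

Answer: 3

Derivation:
After 'push 4': stack = [4] (depth 1)
After 'push 20': stack = [4, 20] (depth 2)
After 'sub': stack = [-16] (depth 1)
After 'neg': stack = [16] (depth 1)
After 'push 8': stack = [16, 8] (depth 2)
After 'dup': stack = [16, 8, 8] (depth 3)
After 'mul': stack = [16, 64] (depth 2)
After 'div': stack = [0] (depth 1)
After 'push 19': stack = [0, 19] (depth 2)
After 'push 5': stack = [0, 19, 5] (depth 3)
  ...
After 'add': stack = [0, 19, 21] (depth 3)
After 'add': stack = [0, 40] (depth 2)
After 'push 18': stack = [0, 40, 18] (depth 3)
After 'eq': stack = [0, 0] (depth 2)
After 'push 2': stack = [0, 0, 2] (depth 3)
After 'push 7': stack = [0, 0, 2, 7] (depth 4)
After 'push 2': stack = [0, 0, 2, 7, 2] (depth 5)
After 'lt': stack = [0, 0, 2, 0] (depth 4)
After 'add': stack = [0, 0, 2] (depth 3)
After 'neg': stack = [0, 0, -2] (depth 3)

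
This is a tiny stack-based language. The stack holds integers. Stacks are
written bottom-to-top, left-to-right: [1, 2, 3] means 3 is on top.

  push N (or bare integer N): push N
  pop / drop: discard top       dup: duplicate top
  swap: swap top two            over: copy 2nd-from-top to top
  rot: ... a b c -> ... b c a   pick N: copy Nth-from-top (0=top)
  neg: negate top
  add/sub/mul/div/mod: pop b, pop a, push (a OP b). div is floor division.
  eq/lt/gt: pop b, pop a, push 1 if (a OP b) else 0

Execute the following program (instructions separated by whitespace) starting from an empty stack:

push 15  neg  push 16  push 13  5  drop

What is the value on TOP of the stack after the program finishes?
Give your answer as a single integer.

After 'push 15': [15]
After 'neg': [-15]
After 'push 16': [-15, 16]
After 'push 13': [-15, 16, 13]
After 'push 5': [-15, 16, 13, 5]
After 'drop': [-15, 16, 13]

Answer: 13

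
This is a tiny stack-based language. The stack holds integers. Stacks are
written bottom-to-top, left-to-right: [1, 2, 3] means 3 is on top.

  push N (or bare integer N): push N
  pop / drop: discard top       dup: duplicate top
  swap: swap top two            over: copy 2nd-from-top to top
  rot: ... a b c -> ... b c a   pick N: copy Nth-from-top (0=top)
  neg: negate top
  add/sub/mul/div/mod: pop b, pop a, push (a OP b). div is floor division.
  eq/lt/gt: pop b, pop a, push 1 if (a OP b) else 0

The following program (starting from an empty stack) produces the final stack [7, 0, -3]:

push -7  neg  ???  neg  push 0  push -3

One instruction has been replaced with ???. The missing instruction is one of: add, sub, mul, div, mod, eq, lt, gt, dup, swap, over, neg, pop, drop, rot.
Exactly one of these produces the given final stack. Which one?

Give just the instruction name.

Stack before ???: [7]
Stack after ???:  [-7]
The instruction that transforms [7] -> [-7] is: neg

Answer: neg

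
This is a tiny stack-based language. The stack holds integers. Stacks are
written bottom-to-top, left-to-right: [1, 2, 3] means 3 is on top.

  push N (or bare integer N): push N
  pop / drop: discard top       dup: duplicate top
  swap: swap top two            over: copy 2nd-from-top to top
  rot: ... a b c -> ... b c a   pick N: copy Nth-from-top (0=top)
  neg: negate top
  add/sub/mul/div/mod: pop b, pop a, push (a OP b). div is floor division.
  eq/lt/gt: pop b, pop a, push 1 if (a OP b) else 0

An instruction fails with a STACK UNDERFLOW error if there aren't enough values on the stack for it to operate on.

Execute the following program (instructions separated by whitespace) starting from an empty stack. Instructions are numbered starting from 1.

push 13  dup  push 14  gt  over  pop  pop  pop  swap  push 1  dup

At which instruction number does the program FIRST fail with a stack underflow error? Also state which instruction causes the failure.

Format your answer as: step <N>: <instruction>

Step 1 ('push 13'): stack = [13], depth = 1
Step 2 ('dup'): stack = [13, 13], depth = 2
Step 3 ('push 14'): stack = [13, 13, 14], depth = 3
Step 4 ('gt'): stack = [13, 0], depth = 2
Step 5 ('over'): stack = [13, 0, 13], depth = 3
Step 6 ('pop'): stack = [13, 0], depth = 2
Step 7 ('pop'): stack = [13], depth = 1
Step 8 ('pop'): stack = [], depth = 0
Step 9 ('swap'): needs 2 value(s) but depth is 0 — STACK UNDERFLOW

Answer: step 9: swap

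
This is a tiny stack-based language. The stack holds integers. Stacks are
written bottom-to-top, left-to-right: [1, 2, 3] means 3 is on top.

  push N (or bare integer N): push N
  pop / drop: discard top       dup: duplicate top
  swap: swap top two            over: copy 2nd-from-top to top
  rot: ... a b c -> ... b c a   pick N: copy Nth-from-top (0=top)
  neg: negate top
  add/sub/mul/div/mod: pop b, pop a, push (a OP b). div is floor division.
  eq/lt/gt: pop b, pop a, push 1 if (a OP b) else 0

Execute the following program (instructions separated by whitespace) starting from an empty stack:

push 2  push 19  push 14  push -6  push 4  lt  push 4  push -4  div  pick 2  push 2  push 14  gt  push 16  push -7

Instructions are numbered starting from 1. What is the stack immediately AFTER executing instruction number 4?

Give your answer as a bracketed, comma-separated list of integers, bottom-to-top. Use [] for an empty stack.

Answer: [2, 19, 14, -6]

Derivation:
Step 1 ('push 2'): [2]
Step 2 ('push 19'): [2, 19]
Step 3 ('push 14'): [2, 19, 14]
Step 4 ('push -6'): [2, 19, 14, -6]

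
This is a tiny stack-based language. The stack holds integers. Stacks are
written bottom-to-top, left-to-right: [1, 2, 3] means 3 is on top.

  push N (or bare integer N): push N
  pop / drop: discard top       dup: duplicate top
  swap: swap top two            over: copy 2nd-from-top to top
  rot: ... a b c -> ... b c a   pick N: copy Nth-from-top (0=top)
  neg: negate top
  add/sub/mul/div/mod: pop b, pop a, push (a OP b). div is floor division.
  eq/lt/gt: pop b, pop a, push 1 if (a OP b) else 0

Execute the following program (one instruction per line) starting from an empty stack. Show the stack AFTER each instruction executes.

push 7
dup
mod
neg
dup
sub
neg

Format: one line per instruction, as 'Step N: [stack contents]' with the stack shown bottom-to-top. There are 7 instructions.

Step 1: [7]
Step 2: [7, 7]
Step 3: [0]
Step 4: [0]
Step 5: [0, 0]
Step 6: [0]
Step 7: [0]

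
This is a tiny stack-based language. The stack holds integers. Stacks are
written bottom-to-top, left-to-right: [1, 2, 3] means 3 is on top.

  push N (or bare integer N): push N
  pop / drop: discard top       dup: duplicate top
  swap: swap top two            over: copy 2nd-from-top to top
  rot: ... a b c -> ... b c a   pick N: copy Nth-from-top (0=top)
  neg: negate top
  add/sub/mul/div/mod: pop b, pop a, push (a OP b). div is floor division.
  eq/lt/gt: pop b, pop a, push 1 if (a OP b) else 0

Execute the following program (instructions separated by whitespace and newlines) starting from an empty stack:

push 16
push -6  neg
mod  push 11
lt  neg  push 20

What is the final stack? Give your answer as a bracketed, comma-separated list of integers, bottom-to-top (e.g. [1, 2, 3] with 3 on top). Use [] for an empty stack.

Answer: [-1, 20]

Derivation:
After 'push 16': [16]
After 'push -6': [16, -6]
After 'neg': [16, 6]
After 'mod': [4]
After 'push 11': [4, 11]
After 'lt': [1]
After 'neg': [-1]
After 'push 20': [-1, 20]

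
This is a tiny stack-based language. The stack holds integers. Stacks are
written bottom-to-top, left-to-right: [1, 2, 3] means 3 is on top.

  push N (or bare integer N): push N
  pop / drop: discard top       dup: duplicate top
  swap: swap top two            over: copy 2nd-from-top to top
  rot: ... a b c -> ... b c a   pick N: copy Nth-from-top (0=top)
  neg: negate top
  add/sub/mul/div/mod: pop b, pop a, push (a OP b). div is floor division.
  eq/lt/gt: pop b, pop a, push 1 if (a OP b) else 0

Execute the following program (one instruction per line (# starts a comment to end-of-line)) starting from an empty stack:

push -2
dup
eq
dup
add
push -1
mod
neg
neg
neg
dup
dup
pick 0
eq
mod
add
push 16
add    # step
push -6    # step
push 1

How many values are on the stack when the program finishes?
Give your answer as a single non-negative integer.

Answer: 3

Derivation:
After 'push -2': stack = [-2] (depth 1)
After 'dup': stack = [-2, -2] (depth 2)
After 'eq': stack = [1] (depth 1)
After 'dup': stack = [1, 1] (depth 2)
After 'add': stack = [2] (depth 1)
After 'push -1': stack = [2, -1] (depth 2)
After 'mod': stack = [0] (depth 1)
After 'neg': stack = [0] (depth 1)
After 'neg': stack = [0] (depth 1)
After 'neg': stack = [0] (depth 1)
After 'dup': stack = [0, 0] (depth 2)
After 'dup': stack = [0, 0, 0] (depth 3)
After 'pick 0': stack = [0, 0, 0, 0] (depth 4)
After 'eq': stack = [0, 0, 1] (depth 3)
After 'mod': stack = [0, 0] (depth 2)
After 'add': stack = [0] (depth 1)
After 'push 16': stack = [0, 16] (depth 2)
After 'add': stack = [16] (depth 1)
After 'push -6': stack = [16, -6] (depth 2)
After 'push 1': stack = [16, -6, 1] (depth 3)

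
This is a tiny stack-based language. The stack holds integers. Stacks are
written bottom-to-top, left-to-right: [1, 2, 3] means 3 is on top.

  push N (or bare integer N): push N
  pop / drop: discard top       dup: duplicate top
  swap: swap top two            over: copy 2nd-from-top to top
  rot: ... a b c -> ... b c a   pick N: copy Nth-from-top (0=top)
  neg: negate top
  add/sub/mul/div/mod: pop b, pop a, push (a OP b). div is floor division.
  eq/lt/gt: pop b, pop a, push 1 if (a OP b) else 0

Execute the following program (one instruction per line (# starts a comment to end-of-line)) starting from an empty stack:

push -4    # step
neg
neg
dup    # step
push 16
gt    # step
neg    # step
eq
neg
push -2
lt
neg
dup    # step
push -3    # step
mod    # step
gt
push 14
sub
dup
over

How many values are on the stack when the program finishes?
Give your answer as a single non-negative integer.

After 'push -4': stack = [-4] (depth 1)
After 'neg': stack = [4] (depth 1)
After 'neg': stack = [-4] (depth 1)
After 'dup': stack = [-4, -4] (depth 2)
After 'push 16': stack = [-4, -4, 16] (depth 3)
After 'gt': stack = [-4, 0] (depth 2)
After 'neg': stack = [-4, 0] (depth 2)
After 'eq': stack = [0] (depth 1)
After 'neg': stack = [0] (depth 1)
After 'push -2': stack = [0, -2] (depth 2)
After 'lt': stack = [0] (depth 1)
After 'neg': stack = [0] (depth 1)
After 'dup': stack = [0, 0] (depth 2)
After 'push -3': stack = [0, 0, -3] (depth 3)
After 'mod': stack = [0, 0] (depth 2)
After 'gt': stack = [0] (depth 1)
After 'push 14': stack = [0, 14] (depth 2)
After 'sub': stack = [-14] (depth 1)
After 'dup': stack = [-14, -14] (depth 2)
After 'over': stack = [-14, -14, -14] (depth 3)

Answer: 3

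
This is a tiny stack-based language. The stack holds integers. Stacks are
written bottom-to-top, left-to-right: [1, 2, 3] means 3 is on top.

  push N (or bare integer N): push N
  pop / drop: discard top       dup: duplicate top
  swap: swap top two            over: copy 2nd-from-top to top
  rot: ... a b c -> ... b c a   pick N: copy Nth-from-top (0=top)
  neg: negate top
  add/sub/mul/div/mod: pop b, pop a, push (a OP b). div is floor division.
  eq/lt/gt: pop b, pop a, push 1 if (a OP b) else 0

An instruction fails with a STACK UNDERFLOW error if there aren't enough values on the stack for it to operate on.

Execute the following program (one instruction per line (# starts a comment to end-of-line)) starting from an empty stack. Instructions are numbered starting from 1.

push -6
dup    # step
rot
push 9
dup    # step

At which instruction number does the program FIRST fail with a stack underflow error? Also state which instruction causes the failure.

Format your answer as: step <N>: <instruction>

Step 1 ('push -6'): stack = [-6], depth = 1
Step 2 ('dup'): stack = [-6, -6], depth = 2
Step 3 ('rot'): needs 3 value(s) but depth is 2 — STACK UNDERFLOW

Answer: step 3: rot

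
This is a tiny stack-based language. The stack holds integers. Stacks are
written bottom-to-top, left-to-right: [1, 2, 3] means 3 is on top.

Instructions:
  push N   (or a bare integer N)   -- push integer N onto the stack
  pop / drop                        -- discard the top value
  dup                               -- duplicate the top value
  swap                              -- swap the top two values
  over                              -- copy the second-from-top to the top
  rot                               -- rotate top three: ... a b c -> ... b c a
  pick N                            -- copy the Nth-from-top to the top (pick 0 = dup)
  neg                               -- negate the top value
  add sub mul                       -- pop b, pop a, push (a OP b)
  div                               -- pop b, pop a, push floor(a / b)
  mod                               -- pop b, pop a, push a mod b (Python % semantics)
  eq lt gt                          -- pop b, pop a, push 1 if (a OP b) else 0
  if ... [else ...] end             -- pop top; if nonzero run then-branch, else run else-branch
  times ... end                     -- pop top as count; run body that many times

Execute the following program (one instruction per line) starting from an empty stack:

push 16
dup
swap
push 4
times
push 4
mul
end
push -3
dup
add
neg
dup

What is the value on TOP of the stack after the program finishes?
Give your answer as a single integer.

After 'push 16': [16]
After 'dup': [16, 16]
After 'swap': [16, 16]
After 'push 4': [16, 16, 4]
After 'times': [16, 16]
After 'push 4': [16, 16, 4]
After 'mul': [16, 64]
After 'push 4': [16, 64, 4]
After 'mul': [16, 256]
After 'push 4': [16, 256, 4]
After 'mul': [16, 1024]
After 'push 4': [16, 1024, 4]
After 'mul': [16, 4096]
After 'push -3': [16, 4096, -3]
After 'dup': [16, 4096, -3, -3]
After 'add': [16, 4096, -6]
After 'neg': [16, 4096, 6]
After 'dup': [16, 4096, 6, 6]

Answer: 6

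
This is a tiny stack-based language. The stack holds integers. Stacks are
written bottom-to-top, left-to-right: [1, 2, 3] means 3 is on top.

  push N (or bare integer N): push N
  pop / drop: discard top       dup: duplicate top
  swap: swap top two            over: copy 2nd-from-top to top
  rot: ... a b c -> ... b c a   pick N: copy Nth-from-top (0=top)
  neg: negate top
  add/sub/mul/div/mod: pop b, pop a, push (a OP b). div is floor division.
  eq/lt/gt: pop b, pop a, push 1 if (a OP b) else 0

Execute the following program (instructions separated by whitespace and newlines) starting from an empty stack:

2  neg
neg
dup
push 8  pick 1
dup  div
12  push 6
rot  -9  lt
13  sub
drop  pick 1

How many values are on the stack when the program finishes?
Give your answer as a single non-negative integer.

After 'push 2': stack = [2] (depth 1)
After 'neg': stack = [-2] (depth 1)
After 'neg': stack = [2] (depth 1)
After 'dup': stack = [2, 2] (depth 2)
After 'push 8': stack = [2, 2, 8] (depth 3)
After 'pick 1': stack = [2, 2, 8, 2] (depth 4)
After 'dup': stack = [2, 2, 8, 2, 2] (depth 5)
After 'div': stack = [2, 2, 8, 1] (depth 4)
After 'push 12': stack = [2, 2, 8, 1, 12] (depth 5)
After 'push 6': stack = [2, 2, 8, 1, 12, 6] (depth 6)
After 'rot': stack = [2, 2, 8, 12, 6, 1] (depth 6)
After 'push -9': stack = [2, 2, 8, 12, 6, 1, -9] (depth 7)
After 'lt': stack = [2, 2, 8, 12, 6, 0] (depth 6)
After 'push 13': stack = [2, 2, 8, 12, 6, 0, 13] (depth 7)
After 'sub': stack = [2, 2, 8, 12, 6, -13] (depth 6)
After 'drop': stack = [2, 2, 8, 12, 6] (depth 5)
After 'pick 1': stack = [2, 2, 8, 12, 6, 12] (depth 6)

Answer: 6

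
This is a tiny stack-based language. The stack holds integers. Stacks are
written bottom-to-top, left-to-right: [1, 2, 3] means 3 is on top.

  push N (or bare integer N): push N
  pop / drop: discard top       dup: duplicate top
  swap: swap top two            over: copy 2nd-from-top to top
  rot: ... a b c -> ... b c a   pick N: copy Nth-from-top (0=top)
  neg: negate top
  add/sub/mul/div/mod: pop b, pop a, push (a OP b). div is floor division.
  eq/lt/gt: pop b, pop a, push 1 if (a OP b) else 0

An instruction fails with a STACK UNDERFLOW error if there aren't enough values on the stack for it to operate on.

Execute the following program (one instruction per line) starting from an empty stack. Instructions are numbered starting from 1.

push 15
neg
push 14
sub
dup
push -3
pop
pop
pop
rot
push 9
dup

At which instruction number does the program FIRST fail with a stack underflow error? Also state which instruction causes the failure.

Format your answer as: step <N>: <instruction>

Answer: step 10: rot

Derivation:
Step 1 ('push 15'): stack = [15], depth = 1
Step 2 ('neg'): stack = [-15], depth = 1
Step 3 ('push 14'): stack = [-15, 14], depth = 2
Step 4 ('sub'): stack = [-29], depth = 1
Step 5 ('dup'): stack = [-29, -29], depth = 2
Step 6 ('push -3'): stack = [-29, -29, -3], depth = 3
Step 7 ('pop'): stack = [-29, -29], depth = 2
Step 8 ('pop'): stack = [-29], depth = 1
Step 9 ('pop'): stack = [], depth = 0
Step 10 ('rot'): needs 3 value(s) but depth is 0 — STACK UNDERFLOW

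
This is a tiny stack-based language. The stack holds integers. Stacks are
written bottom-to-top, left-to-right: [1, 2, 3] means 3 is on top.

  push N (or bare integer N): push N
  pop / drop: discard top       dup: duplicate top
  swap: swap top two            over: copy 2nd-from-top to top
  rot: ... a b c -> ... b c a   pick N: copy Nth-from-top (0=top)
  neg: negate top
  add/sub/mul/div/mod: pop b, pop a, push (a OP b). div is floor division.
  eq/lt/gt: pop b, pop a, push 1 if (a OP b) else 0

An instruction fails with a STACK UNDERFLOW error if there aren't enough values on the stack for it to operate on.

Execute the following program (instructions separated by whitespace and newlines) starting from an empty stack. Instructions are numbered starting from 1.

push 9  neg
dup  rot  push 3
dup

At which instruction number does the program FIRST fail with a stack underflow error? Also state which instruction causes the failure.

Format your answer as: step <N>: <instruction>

Answer: step 4: rot

Derivation:
Step 1 ('push 9'): stack = [9], depth = 1
Step 2 ('neg'): stack = [-9], depth = 1
Step 3 ('dup'): stack = [-9, -9], depth = 2
Step 4 ('rot'): needs 3 value(s) but depth is 2 — STACK UNDERFLOW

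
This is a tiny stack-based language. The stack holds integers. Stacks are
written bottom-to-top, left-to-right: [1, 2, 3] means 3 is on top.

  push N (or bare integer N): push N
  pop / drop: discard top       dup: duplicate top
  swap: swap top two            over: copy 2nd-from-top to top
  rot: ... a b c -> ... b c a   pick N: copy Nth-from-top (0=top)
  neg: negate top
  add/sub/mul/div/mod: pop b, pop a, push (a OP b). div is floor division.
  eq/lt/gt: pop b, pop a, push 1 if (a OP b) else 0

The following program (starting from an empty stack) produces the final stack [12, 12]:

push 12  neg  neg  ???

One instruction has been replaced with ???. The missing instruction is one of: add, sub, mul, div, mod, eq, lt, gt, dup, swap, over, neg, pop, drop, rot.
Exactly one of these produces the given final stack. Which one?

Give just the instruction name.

Stack before ???: [12]
Stack after ???:  [12, 12]
The instruction that transforms [12] -> [12, 12] is: dup

Answer: dup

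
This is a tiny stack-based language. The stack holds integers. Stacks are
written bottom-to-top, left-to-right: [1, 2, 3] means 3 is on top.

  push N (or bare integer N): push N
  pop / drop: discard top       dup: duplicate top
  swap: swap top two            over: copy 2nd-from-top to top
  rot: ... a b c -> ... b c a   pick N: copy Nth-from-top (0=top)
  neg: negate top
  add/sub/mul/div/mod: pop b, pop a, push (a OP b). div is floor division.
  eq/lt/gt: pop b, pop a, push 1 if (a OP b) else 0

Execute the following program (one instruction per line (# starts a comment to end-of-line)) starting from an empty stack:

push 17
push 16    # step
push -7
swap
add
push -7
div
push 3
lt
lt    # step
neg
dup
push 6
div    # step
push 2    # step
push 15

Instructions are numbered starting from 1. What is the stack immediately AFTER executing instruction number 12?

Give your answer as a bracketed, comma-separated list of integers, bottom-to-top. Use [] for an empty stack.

Step 1 ('push 17'): [17]
Step 2 ('push 16'): [17, 16]
Step 3 ('push -7'): [17, 16, -7]
Step 4 ('swap'): [17, -7, 16]
Step 5 ('add'): [17, 9]
Step 6 ('push -7'): [17, 9, -7]
Step 7 ('div'): [17, -2]
Step 8 ('push 3'): [17, -2, 3]
Step 9 ('lt'): [17, 1]
Step 10 ('lt'): [0]
Step 11 ('neg'): [0]
Step 12 ('dup'): [0, 0]

Answer: [0, 0]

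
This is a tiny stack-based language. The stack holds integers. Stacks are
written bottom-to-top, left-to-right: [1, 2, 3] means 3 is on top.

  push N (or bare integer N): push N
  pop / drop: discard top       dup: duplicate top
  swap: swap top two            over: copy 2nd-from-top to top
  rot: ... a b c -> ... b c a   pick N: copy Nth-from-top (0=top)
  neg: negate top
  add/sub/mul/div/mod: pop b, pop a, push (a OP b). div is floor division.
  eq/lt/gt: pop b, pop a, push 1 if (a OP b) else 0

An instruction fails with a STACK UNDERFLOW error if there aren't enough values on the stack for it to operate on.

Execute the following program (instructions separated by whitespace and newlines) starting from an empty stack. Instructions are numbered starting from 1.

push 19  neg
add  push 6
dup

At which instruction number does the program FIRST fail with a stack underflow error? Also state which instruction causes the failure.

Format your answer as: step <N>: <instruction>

Step 1 ('push 19'): stack = [19], depth = 1
Step 2 ('neg'): stack = [-19], depth = 1
Step 3 ('add'): needs 2 value(s) but depth is 1 — STACK UNDERFLOW

Answer: step 3: add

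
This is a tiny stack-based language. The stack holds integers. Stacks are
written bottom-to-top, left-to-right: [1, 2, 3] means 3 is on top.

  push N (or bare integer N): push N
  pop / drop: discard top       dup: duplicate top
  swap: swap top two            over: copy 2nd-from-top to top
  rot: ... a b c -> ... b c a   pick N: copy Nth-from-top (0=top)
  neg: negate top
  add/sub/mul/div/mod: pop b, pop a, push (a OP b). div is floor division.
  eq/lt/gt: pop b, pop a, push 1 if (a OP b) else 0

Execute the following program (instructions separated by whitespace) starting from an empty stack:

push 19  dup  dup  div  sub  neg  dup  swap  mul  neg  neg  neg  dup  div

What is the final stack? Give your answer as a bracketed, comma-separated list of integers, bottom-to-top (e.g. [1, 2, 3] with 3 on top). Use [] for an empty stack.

Answer: [1]

Derivation:
After 'push 19': [19]
After 'dup': [19, 19]
After 'dup': [19, 19, 19]
After 'div': [19, 1]
After 'sub': [18]
After 'neg': [-18]
After 'dup': [-18, -18]
After 'swap': [-18, -18]
After 'mul': [324]
After 'neg': [-324]
After 'neg': [324]
After 'neg': [-324]
After 'dup': [-324, -324]
After 'div': [1]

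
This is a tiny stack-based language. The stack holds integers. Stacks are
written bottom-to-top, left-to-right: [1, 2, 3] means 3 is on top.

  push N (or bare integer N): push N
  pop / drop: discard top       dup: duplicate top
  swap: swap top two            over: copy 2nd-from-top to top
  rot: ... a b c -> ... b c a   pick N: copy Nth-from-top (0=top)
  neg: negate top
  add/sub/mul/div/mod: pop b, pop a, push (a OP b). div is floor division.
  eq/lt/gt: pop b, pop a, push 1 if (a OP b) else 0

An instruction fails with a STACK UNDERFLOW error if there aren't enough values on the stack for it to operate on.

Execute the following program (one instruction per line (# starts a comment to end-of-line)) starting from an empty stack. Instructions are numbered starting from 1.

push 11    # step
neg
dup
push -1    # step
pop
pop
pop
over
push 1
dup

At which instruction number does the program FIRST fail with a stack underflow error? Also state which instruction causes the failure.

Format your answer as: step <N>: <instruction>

Step 1 ('push 11'): stack = [11], depth = 1
Step 2 ('neg'): stack = [-11], depth = 1
Step 3 ('dup'): stack = [-11, -11], depth = 2
Step 4 ('push -1'): stack = [-11, -11, -1], depth = 3
Step 5 ('pop'): stack = [-11, -11], depth = 2
Step 6 ('pop'): stack = [-11], depth = 1
Step 7 ('pop'): stack = [], depth = 0
Step 8 ('over'): needs 2 value(s) but depth is 0 — STACK UNDERFLOW

Answer: step 8: over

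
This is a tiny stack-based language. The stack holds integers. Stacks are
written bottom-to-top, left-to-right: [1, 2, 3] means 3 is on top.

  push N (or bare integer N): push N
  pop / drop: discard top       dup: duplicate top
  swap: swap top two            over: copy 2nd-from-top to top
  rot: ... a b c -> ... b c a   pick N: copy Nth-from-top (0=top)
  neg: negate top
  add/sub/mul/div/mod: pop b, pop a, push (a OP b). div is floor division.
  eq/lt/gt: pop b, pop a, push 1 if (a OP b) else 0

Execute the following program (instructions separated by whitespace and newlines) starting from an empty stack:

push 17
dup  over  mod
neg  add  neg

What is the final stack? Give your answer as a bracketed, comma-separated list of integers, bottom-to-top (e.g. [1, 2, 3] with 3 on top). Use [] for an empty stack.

After 'push 17': [17]
After 'dup': [17, 17]
After 'over': [17, 17, 17]
After 'mod': [17, 0]
After 'neg': [17, 0]
After 'add': [17]
After 'neg': [-17]

Answer: [-17]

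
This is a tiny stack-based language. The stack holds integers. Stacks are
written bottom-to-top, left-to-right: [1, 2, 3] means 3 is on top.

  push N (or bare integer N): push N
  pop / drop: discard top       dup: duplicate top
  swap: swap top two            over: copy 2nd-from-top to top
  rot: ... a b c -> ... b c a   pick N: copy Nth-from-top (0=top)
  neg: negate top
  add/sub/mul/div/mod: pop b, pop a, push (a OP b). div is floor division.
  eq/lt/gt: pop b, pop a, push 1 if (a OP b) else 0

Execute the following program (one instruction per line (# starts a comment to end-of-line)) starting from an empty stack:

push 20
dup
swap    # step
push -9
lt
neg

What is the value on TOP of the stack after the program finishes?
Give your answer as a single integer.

Answer: 0

Derivation:
After 'push 20': [20]
After 'dup': [20, 20]
After 'swap': [20, 20]
After 'push -9': [20, 20, -9]
After 'lt': [20, 0]
After 'neg': [20, 0]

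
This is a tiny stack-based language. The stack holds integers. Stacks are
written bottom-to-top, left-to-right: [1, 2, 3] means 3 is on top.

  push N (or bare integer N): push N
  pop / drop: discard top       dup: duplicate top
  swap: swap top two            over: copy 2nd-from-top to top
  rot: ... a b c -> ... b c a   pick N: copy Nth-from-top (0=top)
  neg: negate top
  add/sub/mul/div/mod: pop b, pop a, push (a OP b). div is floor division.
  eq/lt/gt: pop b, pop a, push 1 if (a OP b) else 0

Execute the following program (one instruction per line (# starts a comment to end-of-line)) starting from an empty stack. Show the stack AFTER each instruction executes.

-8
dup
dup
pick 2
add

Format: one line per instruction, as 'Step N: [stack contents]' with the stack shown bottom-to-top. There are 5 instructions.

Step 1: [-8]
Step 2: [-8, -8]
Step 3: [-8, -8, -8]
Step 4: [-8, -8, -8, -8]
Step 5: [-8, -8, -16]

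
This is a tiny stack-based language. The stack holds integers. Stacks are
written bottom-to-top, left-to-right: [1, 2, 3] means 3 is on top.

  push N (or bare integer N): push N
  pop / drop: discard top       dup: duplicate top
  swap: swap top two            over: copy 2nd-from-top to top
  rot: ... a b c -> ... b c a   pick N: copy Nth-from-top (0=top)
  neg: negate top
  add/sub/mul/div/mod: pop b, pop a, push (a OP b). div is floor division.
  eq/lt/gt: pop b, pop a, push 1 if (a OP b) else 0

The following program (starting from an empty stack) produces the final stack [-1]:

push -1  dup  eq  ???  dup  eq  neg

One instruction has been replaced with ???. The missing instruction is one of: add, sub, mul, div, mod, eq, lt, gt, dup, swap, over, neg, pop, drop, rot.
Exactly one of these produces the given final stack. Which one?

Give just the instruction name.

Answer: neg

Derivation:
Stack before ???: [1]
Stack after ???:  [-1]
The instruction that transforms [1] -> [-1] is: neg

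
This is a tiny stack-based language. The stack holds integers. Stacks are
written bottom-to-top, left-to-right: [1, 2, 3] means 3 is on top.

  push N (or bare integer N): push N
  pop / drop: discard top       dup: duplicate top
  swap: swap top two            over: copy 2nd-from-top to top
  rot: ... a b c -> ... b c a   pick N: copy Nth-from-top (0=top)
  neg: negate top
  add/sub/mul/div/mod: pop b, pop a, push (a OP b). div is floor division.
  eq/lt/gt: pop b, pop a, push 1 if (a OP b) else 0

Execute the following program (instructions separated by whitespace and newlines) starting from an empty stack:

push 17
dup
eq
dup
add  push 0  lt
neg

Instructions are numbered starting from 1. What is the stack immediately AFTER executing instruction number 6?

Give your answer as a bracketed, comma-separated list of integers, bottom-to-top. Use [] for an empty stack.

Step 1 ('push 17'): [17]
Step 2 ('dup'): [17, 17]
Step 3 ('eq'): [1]
Step 4 ('dup'): [1, 1]
Step 5 ('add'): [2]
Step 6 ('push 0'): [2, 0]

Answer: [2, 0]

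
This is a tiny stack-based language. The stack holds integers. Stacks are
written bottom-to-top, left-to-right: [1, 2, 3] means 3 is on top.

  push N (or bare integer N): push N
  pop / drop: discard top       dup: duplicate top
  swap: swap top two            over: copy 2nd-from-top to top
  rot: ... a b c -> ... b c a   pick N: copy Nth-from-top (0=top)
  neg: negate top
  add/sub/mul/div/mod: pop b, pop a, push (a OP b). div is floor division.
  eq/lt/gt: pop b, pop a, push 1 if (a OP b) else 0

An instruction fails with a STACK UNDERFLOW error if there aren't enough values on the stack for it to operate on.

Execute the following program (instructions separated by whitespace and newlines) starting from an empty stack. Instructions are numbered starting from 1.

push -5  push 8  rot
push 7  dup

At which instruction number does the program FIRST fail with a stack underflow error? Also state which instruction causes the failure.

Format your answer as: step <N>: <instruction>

Answer: step 3: rot

Derivation:
Step 1 ('push -5'): stack = [-5], depth = 1
Step 2 ('push 8'): stack = [-5, 8], depth = 2
Step 3 ('rot'): needs 3 value(s) but depth is 2 — STACK UNDERFLOW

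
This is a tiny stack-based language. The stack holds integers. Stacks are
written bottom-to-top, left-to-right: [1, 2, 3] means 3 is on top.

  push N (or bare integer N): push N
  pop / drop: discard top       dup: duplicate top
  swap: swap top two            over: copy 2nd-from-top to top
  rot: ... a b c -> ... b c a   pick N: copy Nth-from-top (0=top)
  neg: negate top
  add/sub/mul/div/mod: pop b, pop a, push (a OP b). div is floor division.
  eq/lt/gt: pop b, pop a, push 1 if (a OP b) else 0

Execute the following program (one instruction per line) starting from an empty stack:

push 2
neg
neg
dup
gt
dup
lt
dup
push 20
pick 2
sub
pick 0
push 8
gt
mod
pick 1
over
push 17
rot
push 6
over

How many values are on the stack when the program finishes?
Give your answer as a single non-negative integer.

After 'push 2': stack = [2] (depth 1)
After 'neg': stack = [-2] (depth 1)
After 'neg': stack = [2] (depth 1)
After 'dup': stack = [2, 2] (depth 2)
After 'gt': stack = [0] (depth 1)
After 'dup': stack = [0, 0] (depth 2)
After 'lt': stack = [0] (depth 1)
After 'dup': stack = [0, 0] (depth 2)
After 'push 20': stack = [0, 0, 20] (depth 3)
After 'pick 2': stack = [0, 0, 20, 0] (depth 4)
  ...
After 'pick 0': stack = [0, 0, 20, 20] (depth 4)
After 'push 8': stack = [0, 0, 20, 20, 8] (depth 5)
After 'gt': stack = [0, 0, 20, 1] (depth 4)
After 'mod': stack = [0, 0, 0] (depth 3)
After 'pick 1': stack = [0, 0, 0, 0] (depth 4)
After 'over': stack = [0, 0, 0, 0, 0] (depth 5)
After 'push 17': stack = [0, 0, 0, 0, 0, 17] (depth 6)
After 'rot': stack = [0, 0, 0, 0, 17, 0] (depth 6)
After 'push 6': stack = [0, 0, 0, 0, 17, 0, 6] (depth 7)
After 'over': stack = [0, 0, 0, 0, 17, 0, 6, 0] (depth 8)

Answer: 8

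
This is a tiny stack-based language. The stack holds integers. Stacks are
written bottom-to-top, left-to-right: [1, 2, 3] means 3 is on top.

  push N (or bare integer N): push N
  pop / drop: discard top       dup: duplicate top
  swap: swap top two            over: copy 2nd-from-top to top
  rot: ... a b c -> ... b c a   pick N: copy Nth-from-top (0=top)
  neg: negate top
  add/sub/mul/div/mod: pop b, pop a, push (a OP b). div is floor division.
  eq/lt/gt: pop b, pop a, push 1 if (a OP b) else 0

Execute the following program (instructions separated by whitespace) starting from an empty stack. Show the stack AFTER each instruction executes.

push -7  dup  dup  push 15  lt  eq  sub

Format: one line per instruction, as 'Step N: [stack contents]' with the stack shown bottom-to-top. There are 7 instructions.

Step 1: [-7]
Step 2: [-7, -7]
Step 3: [-7, -7, -7]
Step 4: [-7, -7, -7, 15]
Step 5: [-7, -7, 1]
Step 6: [-7, 0]
Step 7: [-7]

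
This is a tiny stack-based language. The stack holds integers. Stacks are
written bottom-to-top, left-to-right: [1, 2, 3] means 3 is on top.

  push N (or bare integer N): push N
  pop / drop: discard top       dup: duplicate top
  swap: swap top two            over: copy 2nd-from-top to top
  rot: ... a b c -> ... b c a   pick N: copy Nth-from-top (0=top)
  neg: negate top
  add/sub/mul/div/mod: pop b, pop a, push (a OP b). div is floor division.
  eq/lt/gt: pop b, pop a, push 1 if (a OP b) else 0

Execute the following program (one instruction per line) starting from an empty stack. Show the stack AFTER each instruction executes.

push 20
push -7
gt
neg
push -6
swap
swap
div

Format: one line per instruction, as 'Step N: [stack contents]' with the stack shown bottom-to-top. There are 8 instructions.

Step 1: [20]
Step 2: [20, -7]
Step 3: [1]
Step 4: [-1]
Step 5: [-1, -6]
Step 6: [-6, -1]
Step 7: [-1, -6]
Step 8: [0]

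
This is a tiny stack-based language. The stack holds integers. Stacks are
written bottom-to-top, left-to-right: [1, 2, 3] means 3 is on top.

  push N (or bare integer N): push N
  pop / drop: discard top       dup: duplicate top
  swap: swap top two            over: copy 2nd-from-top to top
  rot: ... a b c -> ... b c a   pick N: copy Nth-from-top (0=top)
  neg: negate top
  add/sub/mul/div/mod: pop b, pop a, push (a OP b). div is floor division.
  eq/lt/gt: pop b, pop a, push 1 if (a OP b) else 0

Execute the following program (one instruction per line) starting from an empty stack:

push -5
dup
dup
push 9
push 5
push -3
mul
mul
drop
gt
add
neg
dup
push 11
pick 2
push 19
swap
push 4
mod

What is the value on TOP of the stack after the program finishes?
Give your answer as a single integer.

Answer: 1

Derivation:
After 'push -5': [-5]
After 'dup': [-5, -5]
After 'dup': [-5, -5, -5]
After 'push 9': [-5, -5, -5, 9]
After 'push 5': [-5, -5, -5, 9, 5]
After 'push -3': [-5, -5, -5, 9, 5, -3]
After 'mul': [-5, -5, -5, 9, -15]
After 'mul': [-5, -5, -5, -135]
After 'drop': [-5, -5, -5]
After 'gt': [-5, 0]
After 'add': [-5]
After 'neg': [5]
After 'dup': [5, 5]
After 'push 11': [5, 5, 11]
After 'pick 2': [5, 5, 11, 5]
After 'push 19': [5, 5, 11, 5, 19]
After 'swap': [5, 5, 11, 19, 5]
After 'push 4': [5, 5, 11, 19, 5, 4]
After 'mod': [5, 5, 11, 19, 1]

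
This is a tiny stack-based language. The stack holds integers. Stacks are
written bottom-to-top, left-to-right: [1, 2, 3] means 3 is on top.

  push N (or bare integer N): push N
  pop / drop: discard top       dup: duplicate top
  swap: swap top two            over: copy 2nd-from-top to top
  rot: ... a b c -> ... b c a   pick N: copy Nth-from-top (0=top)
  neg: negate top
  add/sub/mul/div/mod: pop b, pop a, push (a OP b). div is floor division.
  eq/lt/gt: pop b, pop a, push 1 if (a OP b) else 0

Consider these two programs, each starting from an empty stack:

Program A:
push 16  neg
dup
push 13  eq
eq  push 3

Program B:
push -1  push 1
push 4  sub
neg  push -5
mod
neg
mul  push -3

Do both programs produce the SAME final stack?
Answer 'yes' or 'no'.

Program A trace:
  After 'push 16': [16]
  After 'neg': [-16]
  After 'dup': [-16, -16]
  After 'push 13': [-16, -16, 13]
  After 'eq': [-16, 0]
  After 'eq': [0]
  After 'push 3': [0, 3]
Program A final stack: [0, 3]

Program B trace:
  After 'push -1': [-1]
  After 'push 1': [-1, 1]
  After 'push 4': [-1, 1, 4]
  After 'sub': [-1, -3]
  After 'neg': [-1, 3]
  After 'push -5': [-1, 3, -5]
  After 'mod': [-1, -2]
  After 'neg': [-1, 2]
  After 'mul': [-2]
  After 'push -3': [-2, -3]
Program B final stack: [-2, -3]
Same: no

Answer: no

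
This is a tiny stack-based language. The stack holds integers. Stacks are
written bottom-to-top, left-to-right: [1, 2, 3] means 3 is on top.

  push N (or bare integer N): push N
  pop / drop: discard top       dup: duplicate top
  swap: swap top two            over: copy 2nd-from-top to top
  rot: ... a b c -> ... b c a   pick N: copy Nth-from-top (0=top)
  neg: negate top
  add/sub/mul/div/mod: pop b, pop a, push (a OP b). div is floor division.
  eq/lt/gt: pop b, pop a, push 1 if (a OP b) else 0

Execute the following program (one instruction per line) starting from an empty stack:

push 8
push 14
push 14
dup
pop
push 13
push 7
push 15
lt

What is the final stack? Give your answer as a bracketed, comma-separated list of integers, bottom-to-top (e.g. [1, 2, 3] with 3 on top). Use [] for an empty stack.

After 'push 8': [8]
After 'push 14': [8, 14]
After 'push 14': [8, 14, 14]
After 'dup': [8, 14, 14, 14]
After 'pop': [8, 14, 14]
After 'push 13': [8, 14, 14, 13]
After 'push 7': [8, 14, 14, 13, 7]
After 'push 15': [8, 14, 14, 13, 7, 15]
After 'lt': [8, 14, 14, 13, 1]

Answer: [8, 14, 14, 13, 1]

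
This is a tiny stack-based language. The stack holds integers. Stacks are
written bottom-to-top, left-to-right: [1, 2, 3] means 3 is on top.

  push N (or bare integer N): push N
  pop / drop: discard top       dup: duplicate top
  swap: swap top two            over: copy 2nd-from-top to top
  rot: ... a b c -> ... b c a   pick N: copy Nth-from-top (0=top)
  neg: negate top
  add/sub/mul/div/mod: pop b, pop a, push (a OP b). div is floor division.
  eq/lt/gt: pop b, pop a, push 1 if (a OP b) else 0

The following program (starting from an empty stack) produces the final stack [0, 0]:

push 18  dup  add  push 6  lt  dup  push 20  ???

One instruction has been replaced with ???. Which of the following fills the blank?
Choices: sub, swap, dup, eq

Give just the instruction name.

Answer: eq

Derivation:
Stack before ???: [0, 0, 20]
Stack after ???:  [0, 0]
Checking each choice:
  sub: produces [0, -20]
  swap: produces [0, 20, 0]
  dup: produces [0, 0, 20, 20]
  eq: MATCH
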